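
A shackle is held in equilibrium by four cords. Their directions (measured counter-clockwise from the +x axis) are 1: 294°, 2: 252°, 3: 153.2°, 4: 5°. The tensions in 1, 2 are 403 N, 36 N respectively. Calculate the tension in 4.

Resolve: ΣF_x = 403 cos 294° + 36 cos 252° + T_3 cos 153.2° + T_4 cos 5° = 0.
        ΣF_y = 403 sin 294° + 36 sin 252° + T_3 sin 153.2° + T_4 sin 5° = 0.
The known terms sum to (152.8, -402.4) N, so -0.8926 T_3 + 0.9962 T_4 = -152.8 and 0.4509 T_3 + 0.0872 T_4 = 402.4.
Solving simultaneously: T_3 = 786 N, T_4 = 550.9 N.

T_4 ≈ 551 N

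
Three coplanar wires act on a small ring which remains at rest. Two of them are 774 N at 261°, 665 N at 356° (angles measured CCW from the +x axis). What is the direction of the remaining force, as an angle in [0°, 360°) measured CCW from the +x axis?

θ ≈ 124°

Sum the known components: ΣF_x = 542.3 N, ΣF_y = -810.9 N.
For equilibrium the remaining force must supply (−ΣF_x, −ΣF_y) = (-542.3, 810.9) N.
Magnitude = √((-542.3)² + (810.9)²) = 975.5 N; direction = atan2(810.9, -542.3) = 123.8°.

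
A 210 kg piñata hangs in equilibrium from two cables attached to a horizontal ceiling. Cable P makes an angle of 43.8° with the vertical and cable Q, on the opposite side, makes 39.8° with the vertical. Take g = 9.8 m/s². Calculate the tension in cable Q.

Angles from the horizontal: cable P is 90° − 43.8° = 46.2°, cable Q is 90° − 39.8° = 50.2°.
Weight W = 210 × 9.8 = 2058 N acts straight down.
Horizontal: T_P cos 46.2° = T_Q cos 50.2°  →  T_P = 0.9248 T_Q.
Vertical: T_P sin 46.2° + T_Q sin 50.2° = 2058.
Substituting the horizontal relation into the vertical equation gives 1.436 T_Q = 2058, so T_Q = 1433 N.

T_Q ≈ 1430 N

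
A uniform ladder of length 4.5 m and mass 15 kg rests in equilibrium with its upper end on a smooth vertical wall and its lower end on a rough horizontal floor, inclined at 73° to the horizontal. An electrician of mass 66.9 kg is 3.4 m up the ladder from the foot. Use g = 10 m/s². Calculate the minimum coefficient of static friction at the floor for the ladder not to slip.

ΣF_y = 0: N_floor = 15×10 + 66.9×10 = 819 N.
Torques about the foot: N_wall · 4.5 sin 73° = 15×10×2.25 cos 73° + 66.9×10×3.4 cos 73° → N_wall = 177.47 N.
ΣF_x = 0: f_floor = N_wall = 177.47 N.
μ_min = f_floor / N_floor = 177.47 / 819 = 0.2167.

μ_min ≈ 0.217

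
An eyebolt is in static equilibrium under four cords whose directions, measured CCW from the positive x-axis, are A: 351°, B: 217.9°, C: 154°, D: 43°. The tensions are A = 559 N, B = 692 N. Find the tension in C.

T_C ≈ 406 N

Resolve: ΣF_x = 559 cos 351° + 692 cos 217.9° + T_C cos 154° + T_D cos 43° = 0.
        ΣF_y = 559 sin 351° + 692 sin 217.9° + T_C sin 154° + T_D sin 43° = 0.
The known terms sum to (6.072, -512.5) N, so -0.8988 T_C + 0.7314 T_D = -6.072 and 0.4384 T_C + 0.6820 T_D = 512.5.
Solving simultaneously: T_C = 405.9 N, T_D = 490.6 N.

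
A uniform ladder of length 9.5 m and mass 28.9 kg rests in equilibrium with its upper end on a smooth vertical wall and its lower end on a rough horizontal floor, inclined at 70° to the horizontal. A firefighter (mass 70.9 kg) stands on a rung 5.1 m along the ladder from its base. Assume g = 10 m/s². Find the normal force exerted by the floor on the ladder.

ΣF_y = 0: N_floor = 28.9×10 + 70.9×10 = 998 N.

N_floor ≈ 998 N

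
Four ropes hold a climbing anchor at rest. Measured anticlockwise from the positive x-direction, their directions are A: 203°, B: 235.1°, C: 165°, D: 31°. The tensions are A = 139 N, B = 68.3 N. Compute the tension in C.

Resolve: ΣF_x = 139 cos 203° + 68.3 cos 235.1° + T_C cos 165° + T_D cos 31° = 0.
        ΣF_y = 139 sin 203° + 68.3 sin 235.1° + T_C sin 165° + T_D sin 31° = 0.
The known terms sum to (-167, -110.3) N, so -0.9659 T_C + 0.8572 T_D = 167 and 0.2588 T_C + 0.5150 T_D = 110.3.
Solving simultaneously: T_C = 11.88 N, T_D = 208.2 N.

T_C ≈ 11.9 N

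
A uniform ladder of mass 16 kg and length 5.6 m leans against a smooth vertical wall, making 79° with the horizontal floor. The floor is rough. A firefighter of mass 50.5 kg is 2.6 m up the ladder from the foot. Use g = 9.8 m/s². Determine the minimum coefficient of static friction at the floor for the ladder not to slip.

μ_min ≈ 0.0919

ΣF_y = 0: N_floor = 16×9.8 + 50.5×9.8 = 651.7 N.
Torques about the foot: N_wall · 5.6 sin 79° = 16×9.8×2.8 cos 79° + 50.5×9.8×2.6 cos 79° → N_wall = 59.903 N.
ΣF_x = 0: f_floor = N_wall = 59.903 N.
μ_min = f_floor / N_floor = 59.903 / 651.7 = 0.09192.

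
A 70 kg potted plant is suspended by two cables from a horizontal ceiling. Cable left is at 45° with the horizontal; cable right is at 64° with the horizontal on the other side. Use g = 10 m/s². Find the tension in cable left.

Weight W = 70 × 10 = 700 N acts straight down.
Horizontal: T_left cos 45° = T_right cos 64°  →  T_right = 1.613 T_left.
Vertical: T_left sin 45° + T_right sin 64° = 700.
Substituting the horizontal relation into the vertical equation gives 2.157 T_left = 700, so T_left = 324.5 N.

T_left ≈ 325 N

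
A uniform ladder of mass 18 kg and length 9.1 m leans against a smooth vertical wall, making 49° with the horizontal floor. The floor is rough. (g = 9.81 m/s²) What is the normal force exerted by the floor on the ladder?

N_floor ≈ 177 N

ΣF_y = 0: N_floor = 18×9.81 = 176.58 N.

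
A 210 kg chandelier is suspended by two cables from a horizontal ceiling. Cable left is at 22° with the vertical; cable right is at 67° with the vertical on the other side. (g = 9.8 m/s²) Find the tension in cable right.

T_right ≈ 771 N

Angles from the horizontal: cable left is 90° − 22° = 68°, cable right is 90° − 67° = 23°.
Weight W = 210 × 9.8 = 2058 N acts straight down.
Horizontal: T_left cos 68° = T_right cos 23°  →  T_left = 2.457 T_right.
Vertical: T_left sin 68° + T_right sin 23° = 2058.
Substituting the horizontal relation into the vertical equation gives 2.669 T_right = 2058, so T_right = 771.1 N.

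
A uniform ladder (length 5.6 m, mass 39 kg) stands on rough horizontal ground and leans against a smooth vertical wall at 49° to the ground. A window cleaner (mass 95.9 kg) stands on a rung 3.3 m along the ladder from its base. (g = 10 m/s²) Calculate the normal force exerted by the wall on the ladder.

N_wall ≈ 661 N

Torques about the foot: N_wall · 5.6 sin 49° = 39×10×2.8 cos 49° + 95.9×10×3.3 cos 49° → N_wall = 660.77 N.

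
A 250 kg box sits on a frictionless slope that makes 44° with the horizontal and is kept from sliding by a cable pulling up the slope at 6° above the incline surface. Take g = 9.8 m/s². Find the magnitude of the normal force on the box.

N ≈ 1580 N

Take axes along and perpendicular to the incline. Weight components: W sin 44° = 1702 N down-slope, W cos 44° = 1762 N into the surface.
Along incline: T cos 6° = W sin 44° → T = 1711 N.
Perpendicular: N = W cos 44° − T sin 6° = 1584 N.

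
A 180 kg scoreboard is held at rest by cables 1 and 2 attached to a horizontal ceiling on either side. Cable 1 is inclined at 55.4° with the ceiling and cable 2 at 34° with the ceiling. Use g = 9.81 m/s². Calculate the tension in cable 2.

Weight W = 180 × 9.81 = 1766 N acts straight down.
Horizontal: T_1 cos 55.4° = T_2 cos 34°  →  T_1 = 1.46 T_2.
Vertical: T_1 sin 55.4° + T_2 sin 34° = 1766.
Substituting the horizontal relation into the vertical equation gives 1.761 T_2 = 1766, so T_2 = 1003 N.

T_2 ≈ 1000 N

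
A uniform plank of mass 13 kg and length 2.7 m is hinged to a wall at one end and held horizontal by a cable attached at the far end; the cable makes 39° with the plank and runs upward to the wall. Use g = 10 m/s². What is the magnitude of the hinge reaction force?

|H| ≈ 103 N

Take torques about the hinge: T sin 39° · 2.7 = 13×10×1.35 = 175.5 N·m.
So T = 175.5 / (0.6293 × 2.7) = 103.29 N.
ΣF_x = 0: H_x = T cos 39° = 80.268 N.
ΣF_y = 0: H_y = (13×10) − T sin 39° = 130 − 65 = 65 N.
|H| = √(H_x² + H_y²) = √((80.268)² + (65)²) = 103.29 N.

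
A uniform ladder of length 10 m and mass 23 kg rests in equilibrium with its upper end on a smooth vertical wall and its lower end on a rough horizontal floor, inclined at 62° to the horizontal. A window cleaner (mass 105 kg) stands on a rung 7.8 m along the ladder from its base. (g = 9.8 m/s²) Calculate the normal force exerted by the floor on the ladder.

N_floor ≈ 1250 N

ΣF_y = 0: N_floor = 23×9.8 + 105×9.8 = 1254.4 N.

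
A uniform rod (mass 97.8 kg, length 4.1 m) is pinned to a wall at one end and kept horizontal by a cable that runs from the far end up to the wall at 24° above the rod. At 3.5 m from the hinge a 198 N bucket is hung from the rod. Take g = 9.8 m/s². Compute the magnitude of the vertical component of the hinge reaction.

|H_y| ≈ 508 N

Take torques about the hinge: T sin 24° · 4.1 = 97.8×9.8×2.05 + 198×3.5 = 2657.8 N·m.
So T = 2657.8 / (0.4067 × 4.1) = 1593.8 N.
ΣF_y = 0: H_y = (97.8×9.8 + 198) − T sin 24° = 1156.4 − 648.24 = 508.2 N.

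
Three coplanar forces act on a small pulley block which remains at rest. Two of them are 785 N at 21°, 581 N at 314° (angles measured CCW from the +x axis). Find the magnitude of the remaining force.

F ≈ 1140 N

Sum the known components: ΣF_x = 1136 N, ΣF_y = -136.6 N.
For equilibrium the remaining force must supply (−ΣF_x, −ΣF_y) = (-1136, 136.6) N.
Magnitude = √((-1136)² + (136.6)²) = 1145 N; direction = atan2(136.6, -1136) = 173.1°.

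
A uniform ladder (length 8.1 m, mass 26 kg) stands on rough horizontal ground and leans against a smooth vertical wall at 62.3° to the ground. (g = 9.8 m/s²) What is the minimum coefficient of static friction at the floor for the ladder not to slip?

μ_min ≈ 0.263

ΣF_y = 0: N_floor = 26×9.8 = 254.8 N.
Torques about the foot: N_wall · 8.1 sin 62.3° = 26×9.8×4.05 cos 62.3° → N_wall = 66.886 N.
ΣF_x = 0: f_floor = N_wall = 66.886 N.
μ_min = f_floor / N_floor = 66.886 / 254.8 = 0.2625.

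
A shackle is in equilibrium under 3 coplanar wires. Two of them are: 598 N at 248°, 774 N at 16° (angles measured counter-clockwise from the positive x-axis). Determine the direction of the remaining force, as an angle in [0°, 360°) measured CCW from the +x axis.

Sum the known components: ΣF_x = 520 N, ΣF_y = -341.1 N.
For equilibrium the remaining force must supply (−ΣF_x, −ΣF_y) = (-520, 341.1) N.
Magnitude = √((-520)² + (341.1)²) = 621.9 N; direction = atan2(341.1, -520) = 146.7°.

θ ≈ 147°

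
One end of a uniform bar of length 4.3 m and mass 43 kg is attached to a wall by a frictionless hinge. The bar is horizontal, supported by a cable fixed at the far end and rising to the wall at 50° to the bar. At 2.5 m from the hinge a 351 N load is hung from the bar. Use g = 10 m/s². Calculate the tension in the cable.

Take torques about the hinge: T sin 50° · 4.3 = 43×10×2.15 + 351×2.5 = 1802 N·m.
So T = 1802 / (0.7660 × 4.3) = 547.06 N.

T ≈ 547 N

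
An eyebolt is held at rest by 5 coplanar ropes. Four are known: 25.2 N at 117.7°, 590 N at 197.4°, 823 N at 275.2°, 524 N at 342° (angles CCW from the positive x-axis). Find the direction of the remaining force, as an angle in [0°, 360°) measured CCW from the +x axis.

Sum the known components: ΣF_x = -1.772 N, ΣF_y = -1136 N.
For equilibrium the remaining force must supply (−ΣF_x, −ΣF_y) = (1.772, 1136) N.
Magnitude = √((1.772)² + (1136)²) = 1136 N; direction = atan2(1136, 1.772) = 89.9°.

θ ≈ 89.9°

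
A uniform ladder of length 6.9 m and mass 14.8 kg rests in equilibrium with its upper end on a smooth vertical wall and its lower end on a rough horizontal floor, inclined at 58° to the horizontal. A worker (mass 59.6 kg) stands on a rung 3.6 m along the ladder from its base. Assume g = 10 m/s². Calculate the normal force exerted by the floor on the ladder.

N_floor ≈ 744 N

ΣF_y = 0: N_floor = 14.8×10 + 59.6×10 = 744 N.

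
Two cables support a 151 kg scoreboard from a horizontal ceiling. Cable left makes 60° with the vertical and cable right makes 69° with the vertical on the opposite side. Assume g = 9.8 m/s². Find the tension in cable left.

T_left ≈ 1780 N

Angles from the horizontal: cable left is 90° − 60° = 30°, cable right is 90° − 69° = 21°.
Weight W = 151 × 9.8 = 1480 N acts straight down.
Horizontal: T_left cos 30° = T_right cos 21°  →  T_right = 0.9276 T_left.
Vertical: T_left sin 30° + T_right sin 21° = 1480.
Substituting the horizontal relation into the vertical equation gives 0.8324 T_left = 1480, so T_left = 1778 N.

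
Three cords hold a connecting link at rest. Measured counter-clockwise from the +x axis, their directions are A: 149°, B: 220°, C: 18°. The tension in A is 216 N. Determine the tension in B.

Resolve: ΣF_x = 216 cos 149° + T_B cos 220° + T_C cos 18° = 0.
        ΣF_y = 216 sin 149° + T_B sin 220° + T_C sin 18° = 0.
The known terms sum to (-185.1, 111.2) N, so -0.7660 T_B + 0.9511 T_C = 185.1 and -0.6428 T_B + 0.3090 T_C = -111.2.
Solving simultaneously: T_B = 435.2 N, T_C = 545.2 N.

T_B ≈ 435 N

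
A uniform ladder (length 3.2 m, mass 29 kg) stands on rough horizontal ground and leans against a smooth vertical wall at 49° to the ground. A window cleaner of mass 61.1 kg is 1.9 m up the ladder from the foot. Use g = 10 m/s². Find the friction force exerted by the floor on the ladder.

Torques about the foot: N_wall · 3.2 sin 49° = 29×10×1.6 cos 49° + 61.1×10×1.9 cos 49° → N_wall = 441.41 N.
ΣF_x = 0: f_floor = N_wall = 441.41 N.

f ≈ 441 N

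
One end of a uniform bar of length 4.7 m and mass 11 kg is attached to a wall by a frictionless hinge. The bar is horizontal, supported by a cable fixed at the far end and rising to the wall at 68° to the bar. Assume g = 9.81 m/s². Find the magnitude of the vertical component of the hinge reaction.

Take torques about the hinge: T sin 68° · 4.7 = 11×9.81×2.35 = 253.59 N·m.
So T = 253.59 / (0.9272 × 4.7) = 58.192 N.
ΣF_y = 0: H_y = (11×9.81) − T sin 68° = 107.91 − 53.955 = 53.955 N.

|H_y| ≈ 54 N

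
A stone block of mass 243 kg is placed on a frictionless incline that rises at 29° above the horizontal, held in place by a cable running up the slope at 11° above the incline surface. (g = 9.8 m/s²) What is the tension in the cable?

T ≈ 1180 N

Take axes along and perpendicular to the incline. Weight components: W sin 29° = 1155 N down-slope, W cos 29° = 2083 N into the surface.
Along incline: T cos 11° = W sin 29° → T = 1176 N.
Perpendicular: N = W cos 29° − T sin 11° = 1858 N.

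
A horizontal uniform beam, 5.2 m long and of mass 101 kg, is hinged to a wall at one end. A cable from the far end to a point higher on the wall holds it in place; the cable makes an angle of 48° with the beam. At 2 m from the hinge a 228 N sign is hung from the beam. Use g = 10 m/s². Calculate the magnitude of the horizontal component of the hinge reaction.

H_x ≈ 534 N

Take torques about the hinge: T sin 48° · 5.2 = 101×10×2.6 + 228×2 = 3082 N·m.
So T = 3082 / (0.7431 × 5.2) = 797.55 N.
ΣF_x = 0: H_x = T cos 48° = 533.66 N.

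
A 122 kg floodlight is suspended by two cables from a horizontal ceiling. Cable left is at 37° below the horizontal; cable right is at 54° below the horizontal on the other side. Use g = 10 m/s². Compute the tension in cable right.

Weight W = 122 × 10 = 1220 N acts straight down.
Horizontal: T_left cos 37° = T_right cos 54°  →  T_left = 0.736 T_right.
Vertical: T_left sin 37° + T_right sin 54° = 1220.
Substituting the horizontal relation into the vertical equation gives 1.252 T_right = 1220, so T_right = 974.5 N.

T_right ≈ 974 N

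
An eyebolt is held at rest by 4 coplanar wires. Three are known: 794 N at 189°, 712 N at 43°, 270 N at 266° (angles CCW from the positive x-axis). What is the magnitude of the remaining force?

Sum the known components: ΣF_x = -282.3 N, ΣF_y = 92.03 N.
For equilibrium the remaining force must supply (−ΣF_x, −ΣF_y) = (282.3, -92.03) N.
Magnitude = √((282.3)² + (-92.03)²) = 297 N; direction = atan2(-92.03, 282.3) = 341.9°.

F ≈ 297 N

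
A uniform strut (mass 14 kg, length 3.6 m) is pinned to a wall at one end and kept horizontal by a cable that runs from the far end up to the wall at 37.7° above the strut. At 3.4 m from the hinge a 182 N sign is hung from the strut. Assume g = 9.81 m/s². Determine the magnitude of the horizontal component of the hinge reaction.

H_x ≈ 311 N

Take torques about the hinge: T sin 37.7° · 3.6 = 14×9.81×1.8 + 182×3.4 = 866.01 N·m.
So T = 866.01 / (0.6115 × 3.6) = 393.37 N.
ΣF_x = 0: H_x = T cos 37.7° = 311.25 N.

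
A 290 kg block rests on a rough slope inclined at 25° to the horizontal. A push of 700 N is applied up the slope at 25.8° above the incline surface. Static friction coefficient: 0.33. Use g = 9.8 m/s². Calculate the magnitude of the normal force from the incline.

N ≈ 2270 N

Axes along / perpendicular to the incline. W sin 25° = 1201 N down-slope; W cos 25° = 2576 N into the surface.
Perpendicular: N = W cos 25° − P sin 25.8° = 2576 − 304.7 = 2271 N.
Along incline: P cos 25.8° + f = W sin 25° (friction acts up-slope) → f = 1201 − 630.2 = 570.9 N.
|f| = 570.9 N ≤ μN = 749.5 N, so the block is indeed static.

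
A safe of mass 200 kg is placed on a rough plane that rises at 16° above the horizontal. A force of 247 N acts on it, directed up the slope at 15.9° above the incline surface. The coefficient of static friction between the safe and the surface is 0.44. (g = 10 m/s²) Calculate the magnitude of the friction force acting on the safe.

f ≈ 314 N

Axes along / perpendicular to the incline. W sin 16° = 551.3 N down-slope; W cos 16° = 1923 N into the surface.
Perpendicular: N = W cos 16° − P sin 15.9° = 1923 − 67.67 = 1855 N.
Along incline: P cos 15.9° + f = W sin 16° (friction acts up-slope) → f = 551.3 − 237.6 = 313.7 N.
|f| = 313.7 N ≤ μN = 816.1 N, so the safe is indeed static.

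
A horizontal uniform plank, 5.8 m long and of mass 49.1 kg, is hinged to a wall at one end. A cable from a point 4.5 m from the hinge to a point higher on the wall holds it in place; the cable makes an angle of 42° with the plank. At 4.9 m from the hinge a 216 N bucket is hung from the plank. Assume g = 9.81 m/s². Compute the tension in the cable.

Take torques about the hinge: T sin 42° · 4.5 = 49.1×9.81×2.9 + 216×4.9 = 2455.2 N·m.
So T = 2455.2 / (0.6691 × 4.5) = 815.4 N.

T ≈ 815 N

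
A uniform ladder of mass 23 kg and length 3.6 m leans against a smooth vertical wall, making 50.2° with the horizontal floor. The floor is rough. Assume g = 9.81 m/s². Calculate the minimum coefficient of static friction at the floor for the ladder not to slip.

μ_min ≈ 0.417

ΣF_y = 0: N_floor = 23×9.81 = 225.63 N.
Torques about the foot: N_wall · 3.6 sin 50.2° = 23×9.81×1.8 cos 50.2° → N_wall = 93.994 N.
ΣF_x = 0: f_floor = N_wall = 93.994 N.
μ_min = f_floor / N_floor = 93.994 / 225.63 = 0.4166.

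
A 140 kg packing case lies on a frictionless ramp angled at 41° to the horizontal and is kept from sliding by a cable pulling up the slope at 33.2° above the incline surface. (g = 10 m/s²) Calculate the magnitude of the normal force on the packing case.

N ≈ 456 N

Take axes along and perpendicular to the incline. Weight components: W sin 41° = 918.5 N down-slope, W cos 41° = 1057 N into the surface.
Along incline: T cos 33.2° = W sin 41° → T = 1098 N.
Perpendicular: N = W cos 41° − T sin 33.2° = 455.6 N.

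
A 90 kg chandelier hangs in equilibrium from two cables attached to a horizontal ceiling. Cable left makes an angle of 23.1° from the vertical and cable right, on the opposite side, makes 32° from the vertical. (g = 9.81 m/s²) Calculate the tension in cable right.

T_right ≈ 422 N

Angles from the horizontal: cable left is 90° − 23.1° = 66.9°, cable right is 90° − 32° = 58°.
Weight W = 90 × 9.81 = 882.9 N acts straight down.
Horizontal: T_left cos 66.9° = T_right cos 58°  →  T_left = 1.351 T_right.
Vertical: T_left sin 66.9° + T_right sin 58° = 882.9.
Substituting the horizontal relation into the vertical equation gives 2.09 T_right = 882.9, so T_right = 422.4 N.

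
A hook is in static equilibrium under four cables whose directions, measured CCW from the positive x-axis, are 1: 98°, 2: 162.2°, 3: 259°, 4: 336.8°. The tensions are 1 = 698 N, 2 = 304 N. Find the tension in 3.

T_3 ≈ 582 N

Resolve: ΣF_x = 698 cos 98° + 304 cos 162.2° + T_3 cos 259° + T_4 cos 336.8° = 0.
        ΣF_y = 698 sin 98° + 304 sin 162.2° + T_3 sin 259° + T_4 sin 336.8° = 0.
The known terms sum to (-386.6, 784.1) N, so -0.1908 T_3 + 0.9191 T_4 = 386.6 and -0.9816 T_3 − 0.3939 T_4 = -784.1.
Solving simultaneously: T_3 = 581.6 N, T_4 = 541.3 N.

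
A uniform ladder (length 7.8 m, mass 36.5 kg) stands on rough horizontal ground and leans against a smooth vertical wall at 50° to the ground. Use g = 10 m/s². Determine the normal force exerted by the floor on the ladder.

ΣF_y = 0: N_floor = 36.5×10 = 365 N.

N_floor ≈ 365 N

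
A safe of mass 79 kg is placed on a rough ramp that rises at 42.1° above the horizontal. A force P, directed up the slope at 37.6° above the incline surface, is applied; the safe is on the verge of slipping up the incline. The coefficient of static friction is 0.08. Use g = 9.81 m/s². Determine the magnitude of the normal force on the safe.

On the verge of sliding up the incline, friction equals μN and acts down the slope.
Perpendicular: N + P sin 37.6° = W cos 42.1° = 575 N.
Along incline: P cos 37.6° = W sin 42.1° + μN  with W sin 42.1° = 519.6 N.
Solving the pair for P and N: P = 672.4 N, N = 164.7 N (and f = μN = 13.18 N).

N ≈ 165 N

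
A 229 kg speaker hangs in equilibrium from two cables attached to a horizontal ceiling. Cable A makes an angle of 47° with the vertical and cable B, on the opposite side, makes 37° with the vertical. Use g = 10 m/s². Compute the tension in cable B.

Angles from the horizontal: cable A is 90° − 47° = 43°, cable B is 90° − 37° = 53°.
Weight W = 229 × 10 = 2290 N acts straight down.
Horizontal: T_A cos 43° = T_B cos 53°  →  T_A = 0.8229 T_B.
Vertical: T_A sin 43° + T_B sin 53° = 2290.
Substituting the horizontal relation into the vertical equation gives 1.36 T_B = 2290, so T_B = 1684 N.

T_B ≈ 1680 N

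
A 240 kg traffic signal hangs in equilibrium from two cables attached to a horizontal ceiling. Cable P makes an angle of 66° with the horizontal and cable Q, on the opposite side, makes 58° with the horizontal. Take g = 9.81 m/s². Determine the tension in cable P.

T_P ≈ 1500 N

Weight W = 240 × 9.81 = 2354 N acts straight down.
Horizontal: T_P cos 66° = T_Q cos 58°  →  T_Q = 0.7675 T_P.
Vertical: T_P sin 66° + T_Q sin 58° = 2354.
Substituting the horizontal relation into the vertical equation gives 1.564 T_P = 2354, so T_P = 1505 N.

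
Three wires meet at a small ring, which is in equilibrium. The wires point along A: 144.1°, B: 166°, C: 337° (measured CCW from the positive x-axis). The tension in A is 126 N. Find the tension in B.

Resolve: ΣF_x = 126 cos 144.1° + T_B cos 166° + T_C cos 337° = 0.
        ΣF_y = 126 sin 144.1° + T_B sin 166° + T_C sin 337° = 0.
The known terms sum to (-102.1, 73.88) N, so -0.9703 T_B + 0.9205 T_C = 102.1 and 0.2419 T_B − 0.3907 T_C = -73.88.
Solving simultaneously: T_B = 179.8 N, T_C = 300.4 N.

T_B ≈ 180 N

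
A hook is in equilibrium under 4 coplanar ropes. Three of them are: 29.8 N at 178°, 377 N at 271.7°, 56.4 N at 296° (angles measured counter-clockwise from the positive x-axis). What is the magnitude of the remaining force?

Sum the known components: ΣF_x = 6.126 N, ΣF_y = -426.5 N.
For equilibrium the remaining force must supply (−ΣF_x, −ΣF_y) = (-6.126, 426.5) N.
Magnitude = √((-6.126)² + (426.5)²) = 426.5 N; direction = atan2(426.5, -6.126) = 90.8°.

F ≈ 427 N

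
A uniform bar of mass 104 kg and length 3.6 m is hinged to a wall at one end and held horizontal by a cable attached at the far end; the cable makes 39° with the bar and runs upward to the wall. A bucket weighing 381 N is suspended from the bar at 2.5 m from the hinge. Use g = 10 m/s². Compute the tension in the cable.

T ≈ 1250 N

Take torques about the hinge: T sin 39° · 3.6 = 104×10×1.8 + 381×2.5 = 2824.5 N·m.
So T = 2824.5 / (0.6293 × 3.6) = 1246.7 N.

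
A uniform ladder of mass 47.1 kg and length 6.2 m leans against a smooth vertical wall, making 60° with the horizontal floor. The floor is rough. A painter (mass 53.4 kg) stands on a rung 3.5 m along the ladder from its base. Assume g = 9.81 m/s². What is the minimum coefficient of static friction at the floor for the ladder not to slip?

μ_min ≈ 0.308

ΣF_y = 0: N_floor = 47.1×9.81 + 53.4×9.81 = 985.91 N.
Torques about the foot: N_wall · 6.2 sin 60° = 47.1×9.81×3.1 cos 60° + 53.4×9.81×3.5 cos 60° → N_wall = 304.12 N.
ΣF_x = 0: f_floor = N_wall = 304.12 N.
μ_min = f_floor / N_floor = 304.12 / 985.91 = 0.3085.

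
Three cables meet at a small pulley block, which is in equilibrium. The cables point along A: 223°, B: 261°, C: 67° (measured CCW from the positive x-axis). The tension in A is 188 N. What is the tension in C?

Resolve: ΣF_x = 188 cos 223° + T_B cos 261° + T_C cos 67° = 0.
        ΣF_y = 188 sin 223° + T_B sin 261° + T_C sin 67° = 0.
The known terms sum to (-137.5, -128.2) N, so -0.1564 T_B + 0.3907 T_C = 137.5 and -0.9877 T_B + 0.9205 T_C = 128.2.
Solving simultaneously: T_B = 316.1 N, T_C = 478.4 N.

T_C ≈ 478 N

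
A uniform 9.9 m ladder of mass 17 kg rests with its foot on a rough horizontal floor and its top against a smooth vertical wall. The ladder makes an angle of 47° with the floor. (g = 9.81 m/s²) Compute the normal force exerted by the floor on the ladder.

ΣF_y = 0: N_floor = 17×9.81 = 166.77 N.

N_floor ≈ 167 N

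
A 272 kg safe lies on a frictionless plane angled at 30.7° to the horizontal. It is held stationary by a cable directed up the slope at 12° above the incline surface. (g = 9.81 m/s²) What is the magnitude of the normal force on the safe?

Take axes along and perpendicular to the incline. Weight components: W sin 30.7° = 1362 N down-slope, W cos 30.7° = 2294 N into the surface.
Along incline: T cos 12° = W sin 30.7° → T = 1393 N.
Perpendicular: N = W cos 30.7° − T sin 12° = 2005 N.

N ≈ 2000 N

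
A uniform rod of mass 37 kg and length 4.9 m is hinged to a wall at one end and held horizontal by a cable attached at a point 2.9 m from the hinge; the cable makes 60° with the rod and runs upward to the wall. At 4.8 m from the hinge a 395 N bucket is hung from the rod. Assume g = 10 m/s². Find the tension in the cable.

Take torques about the hinge: T sin 60° · 2.9 = 37×10×2.45 + 395×4.8 = 2802.5 N·m.
So T = 2802.5 / (0.8660 × 2.9) = 1115.9 N.

T ≈ 1120 N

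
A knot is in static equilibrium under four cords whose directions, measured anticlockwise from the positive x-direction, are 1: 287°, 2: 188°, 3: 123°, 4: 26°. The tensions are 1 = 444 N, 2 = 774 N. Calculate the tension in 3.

Resolve: ΣF_x = 444 cos 287° + 774 cos 188° + T_3 cos 123° + T_4 cos 26° = 0.
        ΣF_y = 444 sin 287° + 774 sin 188° + T_3 sin 123° + T_4 sin 26° = 0.
The known terms sum to (-636.7, -532.3) N, so -0.5446 T_3 + 0.8988 T_4 = 636.7 and 0.8387 T_3 + 0.4384 T_4 = 532.3.
Solving simultaneously: T_3 = 200.9 N, T_4 = 830.1 N.

T_3 ≈ 201 N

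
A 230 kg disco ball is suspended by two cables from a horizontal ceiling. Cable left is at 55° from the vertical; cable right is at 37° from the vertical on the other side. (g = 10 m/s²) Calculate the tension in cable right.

T_right ≈ 1890 N

Angles from the horizontal: cable left is 90° − 55° = 35°, cable right is 90° − 37° = 53°.
Weight W = 230 × 10 = 2300 N acts straight down.
Horizontal: T_left cos 35° = T_right cos 53°  →  T_left = 0.7347 T_right.
Vertical: T_left sin 35° + T_right sin 53° = 2300.
Substituting the horizontal relation into the vertical equation gives 1.22 T_right = 2300, so T_right = 1885 N.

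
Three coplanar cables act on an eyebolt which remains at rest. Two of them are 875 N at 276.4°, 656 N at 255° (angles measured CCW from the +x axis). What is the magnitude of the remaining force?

Sum the known components: ΣF_x = -72.25 N, ΣF_y = -1503 N.
For equilibrium the remaining force must supply (−ΣF_x, −ΣF_y) = (72.25, 1503) N.
Magnitude = √((72.25)² + (1503)²) = 1505 N; direction = atan2(1503, 72.25) = 87.2°.

F ≈ 1500 N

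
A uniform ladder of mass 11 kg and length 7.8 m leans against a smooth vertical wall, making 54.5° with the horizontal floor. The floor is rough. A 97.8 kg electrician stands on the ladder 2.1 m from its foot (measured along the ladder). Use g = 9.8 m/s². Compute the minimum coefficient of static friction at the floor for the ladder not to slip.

ΣF_y = 0: N_floor = 11×9.8 + 97.8×9.8 = 1066.2 N.
Torques about the foot: N_wall · 7.8 sin 54.5° = 11×9.8×3.9 cos 54.5° + 97.8×9.8×2.1 cos 54.5° → N_wall = 222.51 N.
ΣF_x = 0: f_floor = N_wall = 222.51 N.
μ_min = f_floor / N_floor = 222.51 / 1066.2 = 0.2087.

μ_min ≈ 0.209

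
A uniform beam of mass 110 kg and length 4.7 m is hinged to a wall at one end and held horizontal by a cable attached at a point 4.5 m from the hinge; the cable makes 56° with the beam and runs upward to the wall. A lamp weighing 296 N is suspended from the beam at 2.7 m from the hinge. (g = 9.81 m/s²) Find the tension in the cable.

T ≈ 894 N

Take torques about the hinge: T sin 56° · 4.5 = 110×9.81×2.35 + 296×2.7 = 3335.1 N·m.
So T = 3335.1 / (0.8290 × 4.5) = 893.96 N.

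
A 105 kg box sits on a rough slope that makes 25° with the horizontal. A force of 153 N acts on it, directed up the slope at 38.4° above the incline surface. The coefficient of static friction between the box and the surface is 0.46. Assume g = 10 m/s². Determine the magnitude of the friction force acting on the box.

f ≈ 324 N

Axes along / perpendicular to the incline. W sin 25° = 443.7 N down-slope; W cos 25° = 951.6 N into the surface.
Perpendicular: N = W cos 25° − P sin 38.4° = 951.6 − 95.04 = 856.6 N.
Along incline: P cos 38.4° + f = W sin 25° (friction acts up-slope) → f = 443.7 − 119.9 = 323.8 N.
|f| = 323.8 N ≤ μN = 394 N, so the box is indeed static.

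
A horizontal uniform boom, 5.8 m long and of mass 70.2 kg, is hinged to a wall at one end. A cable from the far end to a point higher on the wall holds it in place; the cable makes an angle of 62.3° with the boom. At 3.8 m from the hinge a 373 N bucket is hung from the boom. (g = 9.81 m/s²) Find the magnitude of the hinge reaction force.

|H| ≈ 565 N

Take torques about the hinge: T sin 62.3° · 5.8 = 70.2×9.81×2.9 + 373×3.8 = 3414.5 N·m.
So T = 3414.5 / (0.8854 × 5.8) = 664.91 N.
ΣF_x = 0: H_x = T cos 62.3° = 309.08 N.
ΣF_y = 0: H_y = (70.2×9.81 + 373) − T sin 62.3° = 1061.7 − 588.71 = 472.95 N.
|H| = √(H_x² + H_y²) = √((309.08)² + (472.95)²) = 564.99 N.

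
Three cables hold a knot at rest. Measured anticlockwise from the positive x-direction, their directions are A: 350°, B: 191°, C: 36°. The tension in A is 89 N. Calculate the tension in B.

Resolve: ΣF_x = 89 cos 350° + T_B cos 191° + T_C cos 36° = 0.
        ΣF_y = 89 sin 350° + T_B sin 191° + T_C sin 36° = 0.
The known terms sum to (87.65, -15.45) N, so -0.9816 T_B + 0.8090 T_C = -87.65 and -0.1908 T_B + 0.5878 T_C = 15.45.
Solving simultaneously: T_B = 151.5 N, T_C = 75.47 N.

T_B ≈ 151 N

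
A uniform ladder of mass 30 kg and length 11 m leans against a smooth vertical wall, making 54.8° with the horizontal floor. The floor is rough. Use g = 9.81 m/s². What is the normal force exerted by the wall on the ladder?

N_wall ≈ 104 N

Torques about the foot: N_wall · 11 sin 54.8° = 30×9.81×5.5 cos 54.8° → N_wall = 103.8 N.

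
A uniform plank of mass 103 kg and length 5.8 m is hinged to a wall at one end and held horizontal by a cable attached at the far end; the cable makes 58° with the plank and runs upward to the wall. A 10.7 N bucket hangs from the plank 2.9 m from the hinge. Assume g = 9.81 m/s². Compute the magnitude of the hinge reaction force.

Take torques about the hinge: T sin 58° · 5.8 = 103×9.81×2.9 + 10.7×2.9 = 2961.3 N·m.
So T = 2961.3 / (0.8480 × 5.8) = 602.05 N.
ΣF_x = 0: H_x = T cos 58° = 319.04 N.
ΣF_y = 0: H_y = (103×9.81 + 10.7) − T sin 58° = 1021.1 − 510.57 = 510.57 N.
|H| = √(H_x² + H_y²) = √((319.04)² + (510.57)²) = 602.05 N.

|H| ≈ 602 N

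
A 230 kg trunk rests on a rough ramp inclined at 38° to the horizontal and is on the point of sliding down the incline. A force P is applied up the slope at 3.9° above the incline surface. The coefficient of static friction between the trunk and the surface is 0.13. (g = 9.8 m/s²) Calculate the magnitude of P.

On the verge of sliding down the incline, friction equals μN and acts up the slope.
Perpendicular: N + P sin 3.9° = W cos 38° = 1776 N.
Along incline: P cos 3.9° + μN = W sin 38° with W sin 38° = 1388 N.
Solving the pair for P and N: P = 1170 N, N = 1697 N (and f = μN = 220.6 N).

P ≈ 1170 N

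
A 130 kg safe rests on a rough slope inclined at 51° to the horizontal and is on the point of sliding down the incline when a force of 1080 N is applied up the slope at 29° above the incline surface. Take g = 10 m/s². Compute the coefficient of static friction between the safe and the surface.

μ ≈ 0.223

On the verge of sliding down the incline, friction is at its maximum μN and acts up the slope.
Perpendicular to incline: N = W cos 51° − P sin 29° = 818.1 − 523.6 = 294.5 N.
Along incline: P cos 29° + μN = W sin 51° → μ = (W sin 51° − P cos 29°) / N = 0.2231.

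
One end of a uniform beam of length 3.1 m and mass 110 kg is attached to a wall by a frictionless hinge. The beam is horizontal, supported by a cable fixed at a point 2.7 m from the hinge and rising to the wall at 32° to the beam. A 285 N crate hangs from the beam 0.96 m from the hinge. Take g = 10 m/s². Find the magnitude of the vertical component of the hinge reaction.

Take torques about the hinge: T sin 32° · 2.7 = 110×10×1.55 + 285×0.96 = 1978.6 N·m.
So T = 1978.6 / (0.5299 × 2.7) = 1382.9 N.
ΣF_y = 0: H_y = (110×10 + 285) − T sin 32° = 1385 − 732.81 = 652.19 N.

|H_y| ≈ 652 N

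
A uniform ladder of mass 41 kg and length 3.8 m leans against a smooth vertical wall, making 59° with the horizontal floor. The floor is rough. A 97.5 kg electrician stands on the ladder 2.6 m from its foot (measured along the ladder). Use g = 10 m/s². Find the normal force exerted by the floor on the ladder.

N_floor ≈ 1380 N

ΣF_y = 0: N_floor = 41×10 + 97.5×10 = 1385 N.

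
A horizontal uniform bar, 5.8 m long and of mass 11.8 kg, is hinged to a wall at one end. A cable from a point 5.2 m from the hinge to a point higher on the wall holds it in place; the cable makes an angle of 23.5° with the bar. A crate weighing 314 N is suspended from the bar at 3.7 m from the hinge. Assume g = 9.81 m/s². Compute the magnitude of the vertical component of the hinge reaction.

|H_y| ≈ 142 N

Take torques about the hinge: T sin 23.5° · 5.2 = 11.8×9.81×2.9 + 314×3.7 = 1497.5 N·m.
So T = 1497.5 / (0.3987 × 5.2) = 722.21 N.
ΣF_y = 0: H_y = (11.8×9.81 + 314) − T sin 23.5° = 429.76 − 287.98 = 141.78 N.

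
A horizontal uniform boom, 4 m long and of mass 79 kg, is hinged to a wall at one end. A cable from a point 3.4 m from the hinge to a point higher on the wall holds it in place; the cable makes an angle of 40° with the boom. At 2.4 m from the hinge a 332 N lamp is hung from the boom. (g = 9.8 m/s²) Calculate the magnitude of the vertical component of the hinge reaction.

|H_y| ≈ 416 N

Take torques about the hinge: T sin 40° · 3.4 = 79×9.8×2 + 332×2.4 = 2345.2 N·m.
So T = 2345.2 / (0.6428 × 3.4) = 1073.1 N.
ΣF_y = 0: H_y = (79×9.8 + 332) − T sin 40° = 1106.2 − 689.76 = 416.44 N.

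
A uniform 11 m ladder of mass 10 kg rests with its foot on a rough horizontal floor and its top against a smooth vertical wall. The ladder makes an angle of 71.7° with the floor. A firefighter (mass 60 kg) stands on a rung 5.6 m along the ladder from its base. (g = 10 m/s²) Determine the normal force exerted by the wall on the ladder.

N_wall ≈ 118 N

Torques about the foot: N_wall · 11 sin 71.7° = 10×10×5.5 cos 71.7° + 60×10×5.6 cos 71.7° → N_wall = 117.56 N.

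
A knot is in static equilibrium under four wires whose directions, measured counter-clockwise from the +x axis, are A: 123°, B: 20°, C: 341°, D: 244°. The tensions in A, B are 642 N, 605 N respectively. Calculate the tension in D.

Resolve: ΣF_x = 642 cos 123° + 605 cos 20° + T_C cos 341° + T_D cos 244° = 0.
        ΣF_y = 642 sin 123° + 605 sin 20° + T_C sin 341° + T_D sin 244° = 0.
The known terms sum to (218.9, 745.3) N, so 0.9455 T_C − 0.4384 T_D = -218.9 and -0.3256 T_C − 0.8988 T_D = -745.3.
Solving simultaneously: T_C = 131 N, T_D = 781.8 N.

T_D ≈ 782 N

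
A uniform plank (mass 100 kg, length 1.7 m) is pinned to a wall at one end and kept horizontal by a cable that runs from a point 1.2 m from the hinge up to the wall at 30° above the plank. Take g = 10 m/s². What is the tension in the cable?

T ≈ 1420 N

Take torques about the hinge: T sin 30° · 1.2 = 100×10×0.85 = 850 N·m.
So T = 850 / (0.5000 × 1.2) = 1416.7 N.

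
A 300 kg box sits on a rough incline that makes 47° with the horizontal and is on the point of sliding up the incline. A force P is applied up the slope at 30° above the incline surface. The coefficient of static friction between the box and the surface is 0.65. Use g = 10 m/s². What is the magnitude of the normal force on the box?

N ≈ 567 N

On the verge of sliding up the incline, friction equals μN and acts down the slope.
Perpendicular: N + P sin 30° = W cos 47° = 2046 N.
Along incline: P cos 30° = W sin 47° + μN  with W sin 47° = 2194 N.
Solving the pair for P and N: P = 2959 N, N = 566.6 N (and f = μN = 368.3 N).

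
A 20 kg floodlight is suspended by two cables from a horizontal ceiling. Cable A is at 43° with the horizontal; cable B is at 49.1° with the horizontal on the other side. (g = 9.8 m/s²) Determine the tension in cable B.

Weight W = 20 × 9.8 = 196 N acts straight down.
Horizontal: T_A cos 43° = T_B cos 49.1°  →  T_A = 0.8952 T_B.
Vertical: T_A sin 43° + T_B sin 49.1° = 196.
Substituting the horizontal relation into the vertical equation gives 1.366 T_B = 196, so T_B = 143.4 N.

T_B ≈ 143 N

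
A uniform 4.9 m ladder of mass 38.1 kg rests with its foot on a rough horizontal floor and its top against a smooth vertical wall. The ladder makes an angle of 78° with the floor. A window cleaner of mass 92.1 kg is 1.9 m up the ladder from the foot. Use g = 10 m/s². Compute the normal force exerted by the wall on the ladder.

N_wall ≈ 116 N

Torques about the foot: N_wall · 4.9 sin 78° = 38.1×10×2.45 cos 78° + 92.1×10×1.9 cos 78° → N_wall = 116.4 N.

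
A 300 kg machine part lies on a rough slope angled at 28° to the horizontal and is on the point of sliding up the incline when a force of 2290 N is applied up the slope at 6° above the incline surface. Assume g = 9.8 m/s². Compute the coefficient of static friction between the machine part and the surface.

On the verge of sliding up the incline, friction is at its maximum μN and acts down the slope.
Perpendicular to incline: N = W cos 28° − P sin 6° = 2596 − 239.4 = 2356 N.
Along incline: P cos 6° − μN = W sin 28° → μ = −(W sin 28° − P cos 6°) / N = 0.3807.

μ ≈ 0.381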